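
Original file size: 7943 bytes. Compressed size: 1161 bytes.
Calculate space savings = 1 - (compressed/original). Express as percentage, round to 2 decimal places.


ratio = compressed/original = 1161/7943 = 0.146166
savings = 1 - ratio = 1 - 0.146166 = 0.853834
as a percentage: 0.853834 * 100 = 85.38%

Space savings = 1 - 1161/7943 = 85.38%


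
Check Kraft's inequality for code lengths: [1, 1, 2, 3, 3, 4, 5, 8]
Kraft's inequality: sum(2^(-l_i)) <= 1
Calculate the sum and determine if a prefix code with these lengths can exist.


Sum = 2^(-1) + 2^(-1) + 2^(-2) + 2^(-3) + 2^(-3) + 2^(-4) + 2^(-5) + 2^(-8)
    = 0.5 + 0.5 + 0.25 + 0.125 + 0.125 + 0.0625 + 0.03125 + 0.00390625
    = 409/256 = 1.59765625
Since 1.59765625 > 1, Kraft's inequality is NOT satisfied.
A prefix code with these lengths CANNOT exist.

Kraft sum = 1.59765625. Not satisfied.


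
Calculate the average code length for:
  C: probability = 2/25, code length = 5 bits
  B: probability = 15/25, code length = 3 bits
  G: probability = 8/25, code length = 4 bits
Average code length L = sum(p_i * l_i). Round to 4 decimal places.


Weighted contributions p_i * l_i:
  C: (2/25) * 5 = 10/25
  B: (15/25) * 3 = 45/25
  G: (8/25) * 4 = 32/25
Sum = (10 + 45 + 32)/25 = 87/25

L = 87/25 = 3.4800 bits/symbol


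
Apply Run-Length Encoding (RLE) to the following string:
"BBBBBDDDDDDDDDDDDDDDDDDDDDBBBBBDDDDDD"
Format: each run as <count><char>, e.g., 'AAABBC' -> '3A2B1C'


Scanning runs left to right:
  i=0: run of 'B' x 5 -> '5B'
  i=5: run of 'D' x 21 -> '21D'
  i=26: run of 'B' x 5 -> '5B'
  i=31: run of 'D' x 6 -> '6D'

RLE = 5B21D5B6D


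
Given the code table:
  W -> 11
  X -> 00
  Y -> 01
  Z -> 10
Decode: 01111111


Decoding:
01 -> Y
11 -> W
11 -> W
11 -> W


Result: YWWW


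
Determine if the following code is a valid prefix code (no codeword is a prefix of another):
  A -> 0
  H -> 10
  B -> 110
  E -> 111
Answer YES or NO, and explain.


Checking each pair (does one codeword prefix another?):
  A='0' vs H='10': no prefix
  A='0' vs B='110': no prefix
  A='0' vs E='111': no prefix
  H='10' vs A='0': no prefix
  H='10' vs B='110': no prefix
  H='10' vs E='111': no prefix
  B='110' vs A='0': no prefix
  B='110' vs H='10': no prefix
  B='110' vs E='111': no prefix
  E='111' vs A='0': no prefix
  E='111' vs H='10': no prefix
  E='111' vs B='110': no prefix
No violation found over all pairs.

YES -- this is a valid prefix code. No codeword is a prefix of any other codeword.


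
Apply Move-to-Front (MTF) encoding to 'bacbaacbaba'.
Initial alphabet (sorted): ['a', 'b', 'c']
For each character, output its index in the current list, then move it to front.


MTF encoding:
'b': index 1 in ['a', 'b', 'c'] -> ['b', 'a', 'c']
'a': index 1 in ['b', 'a', 'c'] -> ['a', 'b', 'c']
'c': index 2 in ['a', 'b', 'c'] -> ['c', 'a', 'b']
'b': index 2 in ['c', 'a', 'b'] -> ['b', 'c', 'a']
'a': index 2 in ['b', 'c', 'a'] -> ['a', 'b', 'c']
'a': index 0 in ['a', 'b', 'c'] -> ['a', 'b', 'c']
'c': index 2 in ['a', 'b', 'c'] -> ['c', 'a', 'b']
'b': index 2 in ['c', 'a', 'b'] -> ['b', 'c', 'a']
'a': index 2 in ['b', 'c', 'a'] -> ['a', 'b', 'c']
'b': index 1 in ['a', 'b', 'c'] -> ['b', 'a', 'c']
'a': index 1 in ['b', 'a', 'c'] -> ['a', 'b', 'c']


Output: [1, 1, 2, 2, 2, 0, 2, 2, 2, 1, 1]


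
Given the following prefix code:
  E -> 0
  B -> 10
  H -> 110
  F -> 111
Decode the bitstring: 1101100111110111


Decoding step by step:
Bits 110 -> H
Bits 110 -> H
Bits 0 -> E
Bits 111 -> F
Bits 110 -> H
Bits 111 -> F


Decoded message: HHEFHF


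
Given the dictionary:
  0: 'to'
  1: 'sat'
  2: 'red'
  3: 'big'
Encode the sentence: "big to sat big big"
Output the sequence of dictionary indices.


Look up each word in the dictionary:
  'big' -> 3
  'to' -> 0
  'sat' -> 1
  'big' -> 3
  'big' -> 3

Encoded: [3, 0, 1, 3, 3]


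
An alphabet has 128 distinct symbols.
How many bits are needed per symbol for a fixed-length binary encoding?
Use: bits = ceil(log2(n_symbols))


log2(128) = 7.0
Bracket: 2^6 = 64 < 128 <= 2^7 = 128
So ceil(log2(128)) = 7

bits = ceil(log2(128)) = ceil(7.0) = 7 bits


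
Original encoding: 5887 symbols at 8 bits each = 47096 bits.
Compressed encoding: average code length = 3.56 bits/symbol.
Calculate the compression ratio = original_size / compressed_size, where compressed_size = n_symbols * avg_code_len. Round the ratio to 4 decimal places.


original_size = n_symbols * orig_bits = 5887 * 8 = 47096 bits
compressed_size = n_symbols * avg_code_len = 5887 * 3.56 = 20957.72 bits
ratio = original_size / compressed_size = 47096 / 20957.72 = 2.2472

Compression ratio = 2.2472


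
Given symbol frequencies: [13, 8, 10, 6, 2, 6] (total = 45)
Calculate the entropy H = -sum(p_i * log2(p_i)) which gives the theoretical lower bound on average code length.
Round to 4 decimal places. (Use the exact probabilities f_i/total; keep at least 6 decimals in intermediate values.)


Per-symbol terms -p_i * log2(p_i) with p_i = f_i/45:
  p = 13/45 = 0.288889: log2(p) = -1.791413, -p*log2(p) = 0.517519
  p = 8/45 = 0.177778: log2(p) = -2.491853, -p*log2(p) = 0.442996
  p = 10/45 = 0.222222: log2(p) = -2.169925, -p*log2(p) = 0.482206
  p = 6/45 = 0.133333: log2(p) = -2.906891, -p*log2(p) = 0.387585
  p = 2/45 = 0.044444: log2(p) = -4.491853, -p*log2(p) = 0.199638
  p = 6/45 = 0.133333: log2(p) = -2.906891, -p*log2(p) = 0.387585
H = 0.517519 + 0.442996 + 0.482206 + 0.387585 + 0.199638 + 0.387585 = 2.417529

H = 2.4175 bits/symbol


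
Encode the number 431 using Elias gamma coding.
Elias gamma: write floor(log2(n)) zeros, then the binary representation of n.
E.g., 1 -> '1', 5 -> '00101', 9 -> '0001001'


num_bits = floor(log2(431)) + 1 = 9
leading_zeros = num_bits - 1 = 8
binary(431) = 110101111

Elias gamma(431) = '00000000' + '110101111' = 00000000110101111 (17 bits)


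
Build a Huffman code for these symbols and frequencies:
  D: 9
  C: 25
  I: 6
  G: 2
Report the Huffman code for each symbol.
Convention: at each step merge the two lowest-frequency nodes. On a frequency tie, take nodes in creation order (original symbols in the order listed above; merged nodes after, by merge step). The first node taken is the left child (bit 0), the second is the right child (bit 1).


Huffman tree construction:
Step 1: Merge G(2) + I(6) = 8
Step 2: Merge (G+I)(8) + D(9) = 17
Step 3: Merge ((G+I)+D)(17) + C(25) = 42
Read each symbol's code off the tree from the root (left child = 0, right child = 1).

Codes:
  D: 01 (length 2)
  C: 1 (length 1)
  I: 001 (length 3)
  G: 000 (length 3)
Average code length: 67/42 = 1.5952 bits/symbol


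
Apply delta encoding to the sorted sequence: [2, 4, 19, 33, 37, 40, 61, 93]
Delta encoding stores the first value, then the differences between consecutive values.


First value: 2
Deltas:
  4 - 2 = 2
  19 - 4 = 15
  33 - 19 = 14
  37 - 33 = 4
  40 - 37 = 3
  61 - 40 = 21
  93 - 61 = 32


Delta encoded: [2, 2, 15, 14, 4, 3, 21, 32]


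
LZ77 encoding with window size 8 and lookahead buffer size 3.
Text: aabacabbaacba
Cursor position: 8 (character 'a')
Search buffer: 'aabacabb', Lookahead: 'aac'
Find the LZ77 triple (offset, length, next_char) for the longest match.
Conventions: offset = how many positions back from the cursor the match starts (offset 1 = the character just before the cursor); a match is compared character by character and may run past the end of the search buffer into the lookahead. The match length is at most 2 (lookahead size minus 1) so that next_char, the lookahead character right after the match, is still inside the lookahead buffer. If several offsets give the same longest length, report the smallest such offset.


Try each offset into the search buffer:
  offset=1 (pos 7, char 'b'): match length 0
  offset=2 (pos 6, char 'b'): match length 0
  offset=3 (pos 5, char 'a'): match length 1
  offset=4 (pos 4, char 'c'): match length 0
  offset=5 (pos 3, char 'a'): match length 1
  offset=6 (pos 2, char 'b'): match length 0
  offset=7 (pos 1, char 'a'): match length 1
  offset=8 (pos 0, char 'a'): match length 2
Longest match has length 2 at offset 8.
next_char = character at position 8 + 2 = 10 -> 'c'

Best match: offset=8, length=2 (matching 'aa' starting at position 0)
LZ77 triple: (8, 2, 'c')


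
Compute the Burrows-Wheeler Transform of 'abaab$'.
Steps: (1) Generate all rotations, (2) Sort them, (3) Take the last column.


Rotations (sorted):
  0: $abaab -> last char: b
  1: aab$ab -> last char: b
  2: ab$aba -> last char: a
  3: abaab$ -> last char: $
  4: b$abaa -> last char: a
  5: baab$a -> last char: a


BWT = bba$aa


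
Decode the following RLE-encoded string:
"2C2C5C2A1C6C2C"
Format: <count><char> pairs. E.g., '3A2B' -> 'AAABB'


Expanding each <count><char> pair:
  2C -> 'CC'
  2C -> 'CC'
  5C -> 'CCCCC'
  2A -> 'AA'
  1C -> 'C'
  6C -> 'CCCCCC'
  2C -> 'CC'

Decoded = CCCCCCCCCAACCCCCCCCC


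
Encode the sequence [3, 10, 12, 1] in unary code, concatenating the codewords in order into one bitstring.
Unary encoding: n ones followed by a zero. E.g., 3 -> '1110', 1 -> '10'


Encode each number as n ones followed by a terminating 0:
  3 -> 1110 (4 bits)
  10 -> 11111111110 (11 bits)
  12 -> 1111111111110 (13 bits)
  1 -> 10 (2 bits)
Total length = 4 + 11 + 13 + 2 = 30 bits.

Unary([3, 10, 12, 1]) = 111011111111110111111111111010 (30 bits)


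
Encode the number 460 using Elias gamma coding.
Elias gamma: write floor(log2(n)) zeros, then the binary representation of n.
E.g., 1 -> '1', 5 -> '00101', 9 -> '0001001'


num_bits = floor(log2(460)) + 1 = 9
leading_zeros = num_bits - 1 = 8
binary(460) = 111001100

Elias gamma(460) = '00000000' + '111001100' = 00000000111001100 (17 bits)


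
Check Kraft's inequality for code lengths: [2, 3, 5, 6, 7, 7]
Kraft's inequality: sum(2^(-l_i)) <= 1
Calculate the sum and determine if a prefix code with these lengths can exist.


Sum = 2^(-2) + 2^(-3) + 2^(-5) + 2^(-6) + 2^(-7) + 2^(-7)
    = 0.25 + 0.125 + 0.03125 + 0.015625 + 0.0078125 + 0.0078125
    = 56/128 = 0.4375
Since 0.4375 <= 1, Kraft's inequality IS satisfied.
A prefix code with these lengths CAN exist.

Kraft sum = 0.4375. Satisfied.


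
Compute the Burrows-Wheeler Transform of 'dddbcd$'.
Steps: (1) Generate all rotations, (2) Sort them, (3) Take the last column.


Rotations (sorted):
  0: $dddbcd -> last char: d
  1: bcd$ddd -> last char: d
  2: cd$dddb -> last char: b
  3: d$dddbc -> last char: c
  4: dbcd$dd -> last char: d
  5: ddbcd$d -> last char: d
  6: dddbcd$ -> last char: $


BWT = ddbcdd$


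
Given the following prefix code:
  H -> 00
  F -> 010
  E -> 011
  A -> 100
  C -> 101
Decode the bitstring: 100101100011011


Decoding step by step:
Bits 100 -> A
Bits 101 -> C
Bits 100 -> A
Bits 011 -> E
Bits 011 -> E


Decoded message: ACAEE


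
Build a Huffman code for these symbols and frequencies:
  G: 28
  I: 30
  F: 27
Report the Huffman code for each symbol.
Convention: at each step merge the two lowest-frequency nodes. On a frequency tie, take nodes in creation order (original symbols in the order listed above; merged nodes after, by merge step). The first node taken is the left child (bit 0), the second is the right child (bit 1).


Huffman tree construction:
Step 1: Merge F(27) + G(28) = 55
Step 2: Merge I(30) + (F+G)(55) = 85
Read each symbol's code off the tree from the root (left child = 0, right child = 1).

Codes:
  G: 11 (length 2)
  I: 0 (length 1)
  F: 10 (length 2)
Average code length: 140/85 = 1.6471 bits/symbol


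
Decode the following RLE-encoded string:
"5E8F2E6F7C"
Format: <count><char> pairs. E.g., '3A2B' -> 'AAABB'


Expanding each <count><char> pair:
  5E -> 'EEEEE'
  8F -> 'FFFFFFFF'
  2E -> 'EE'
  6F -> 'FFFFFF'
  7C -> 'CCCCCCC'

Decoded = EEEEEFFFFFFFFEEFFFFFFCCCCCCC


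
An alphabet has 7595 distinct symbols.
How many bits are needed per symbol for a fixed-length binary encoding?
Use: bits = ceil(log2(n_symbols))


log2(7595) = 12.8908
Bracket: 2^12 = 4096 < 7595 <= 2^13 = 8192
So ceil(log2(7595)) = 13

bits = ceil(log2(7595)) = ceil(12.8908) = 13 bits


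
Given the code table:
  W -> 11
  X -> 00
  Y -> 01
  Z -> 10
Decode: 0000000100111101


Decoding:
00 -> X
00 -> X
00 -> X
01 -> Y
00 -> X
11 -> W
11 -> W
01 -> Y


Result: XXXYXWWY


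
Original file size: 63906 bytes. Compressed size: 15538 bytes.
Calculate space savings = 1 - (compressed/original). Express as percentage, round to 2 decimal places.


ratio = compressed/original = 15538/63906 = 0.243138
savings = 1 - ratio = 1 - 0.243138 = 0.756862
as a percentage: 0.756862 * 100 = 75.69%

Space savings = 1 - 15538/63906 = 75.69%


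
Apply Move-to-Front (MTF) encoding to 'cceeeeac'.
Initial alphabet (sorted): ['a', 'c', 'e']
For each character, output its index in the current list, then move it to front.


MTF encoding:
'c': index 1 in ['a', 'c', 'e'] -> ['c', 'a', 'e']
'c': index 0 in ['c', 'a', 'e'] -> ['c', 'a', 'e']
'e': index 2 in ['c', 'a', 'e'] -> ['e', 'c', 'a']
'e': index 0 in ['e', 'c', 'a'] -> ['e', 'c', 'a']
'e': index 0 in ['e', 'c', 'a'] -> ['e', 'c', 'a']
'e': index 0 in ['e', 'c', 'a'] -> ['e', 'c', 'a']
'a': index 2 in ['e', 'c', 'a'] -> ['a', 'e', 'c']
'c': index 2 in ['a', 'e', 'c'] -> ['c', 'a', 'e']


Output: [1, 0, 2, 0, 0, 0, 2, 2]


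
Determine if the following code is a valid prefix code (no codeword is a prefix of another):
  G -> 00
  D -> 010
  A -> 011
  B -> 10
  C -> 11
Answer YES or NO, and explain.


Checking each pair (does one codeword prefix another?):
  G='00' vs D='010': no prefix
  G='00' vs A='011': no prefix
  G='00' vs B='10': no prefix
  G='00' vs C='11': no prefix
  D='010' vs G='00': no prefix
  D='010' vs A='011': no prefix
  D='010' vs B='10': no prefix
  D='010' vs C='11': no prefix
  A='011' vs G='00': no prefix
  A='011' vs D='010': no prefix
  A='011' vs B='10': no prefix
  A='011' vs C='11': no prefix
  B='10' vs G='00': no prefix
  B='10' vs D='010': no prefix
  B='10' vs A='011': no prefix
  B='10' vs C='11': no prefix
  C='11' vs G='00': no prefix
  C='11' vs D='010': no prefix
  C='11' vs A='011': no prefix
  C='11' vs B='10': no prefix
No violation found over all pairs.

YES -- this is a valid prefix code. No codeword is a prefix of any other codeword.


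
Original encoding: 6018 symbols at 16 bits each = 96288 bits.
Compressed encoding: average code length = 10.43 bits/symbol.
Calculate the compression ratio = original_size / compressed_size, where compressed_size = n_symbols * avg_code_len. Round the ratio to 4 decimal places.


original_size = n_symbols * orig_bits = 6018 * 16 = 96288 bits
compressed_size = n_symbols * avg_code_len = 6018 * 10.43 = 62767.74 bits
ratio = original_size / compressed_size = 96288 / 62767.74 = 1.534

Compression ratio = 1.534


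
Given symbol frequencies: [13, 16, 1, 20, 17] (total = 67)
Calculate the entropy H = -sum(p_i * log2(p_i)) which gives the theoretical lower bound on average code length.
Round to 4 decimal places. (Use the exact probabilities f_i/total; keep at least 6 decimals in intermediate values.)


Per-symbol terms -p_i * log2(p_i) with p_i = f_i/67:
  p = 13/67 = 0.194030: log2(p) = -2.365649, -p*log2(p) = 0.459007
  p = 16/67 = 0.238806: log2(p) = -2.066089, -p*log2(p) = 0.493394
  p = 1/67 = 0.014925: log2(p) = -6.066089, -p*log2(p) = 0.090539
  p = 20/67 = 0.298507: log2(p) = -1.744161, -p*log2(p) = 0.520645
  p = 17/67 = 0.253731: log2(p) = -1.978626, -p*log2(p) = 0.502040
H = 0.459007 + 0.493394 + 0.090539 + 0.520645 + 0.502040 = 2.065625

H = 2.0656 bits/symbol


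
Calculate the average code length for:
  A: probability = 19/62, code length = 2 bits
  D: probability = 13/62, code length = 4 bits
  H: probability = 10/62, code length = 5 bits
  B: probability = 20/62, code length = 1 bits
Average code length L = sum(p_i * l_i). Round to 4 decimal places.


Weighted contributions p_i * l_i:
  A: (19/62) * 2 = 38/62
  D: (13/62) * 4 = 52/62
  H: (10/62) * 5 = 50/62
  B: (20/62) * 1 = 20/62
Sum = (38 + 52 + 50 + 20)/62 = 160/62

L = 160/62 = 2.5806 bits/symbol


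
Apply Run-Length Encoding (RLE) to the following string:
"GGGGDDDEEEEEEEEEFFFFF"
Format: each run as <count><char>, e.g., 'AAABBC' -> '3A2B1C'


Scanning runs left to right:
  i=0: run of 'G' x 4 -> '4G'
  i=4: run of 'D' x 3 -> '3D'
  i=7: run of 'E' x 9 -> '9E'
  i=16: run of 'F' x 5 -> '5F'

RLE = 4G3D9E5F


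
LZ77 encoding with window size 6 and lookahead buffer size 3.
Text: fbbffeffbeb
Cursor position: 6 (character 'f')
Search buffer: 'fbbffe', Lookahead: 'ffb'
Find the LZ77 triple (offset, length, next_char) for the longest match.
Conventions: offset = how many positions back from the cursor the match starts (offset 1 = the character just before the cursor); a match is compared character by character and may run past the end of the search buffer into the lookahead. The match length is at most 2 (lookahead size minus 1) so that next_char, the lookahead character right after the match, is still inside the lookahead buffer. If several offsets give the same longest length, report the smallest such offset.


Try each offset into the search buffer:
  offset=1 (pos 5, char 'e'): match length 0
  offset=2 (pos 4, char 'f'): match length 1
  offset=3 (pos 3, char 'f'): match length 2
  offset=4 (pos 2, char 'b'): match length 0
  offset=5 (pos 1, char 'b'): match length 0
  offset=6 (pos 0, char 'f'): match length 1
Longest match has length 2 at offset 3.
next_char = character at position 6 + 2 = 8 -> 'b'

Best match: offset=3, length=2 (matching 'ff' starting at position 3)
LZ77 triple: (3, 2, 'b')


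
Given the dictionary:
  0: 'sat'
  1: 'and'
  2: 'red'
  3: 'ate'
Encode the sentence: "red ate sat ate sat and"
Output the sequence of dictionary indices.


Look up each word in the dictionary:
  'red' -> 2
  'ate' -> 3
  'sat' -> 0
  'ate' -> 3
  'sat' -> 0
  'and' -> 1

Encoded: [2, 3, 0, 3, 0, 1]


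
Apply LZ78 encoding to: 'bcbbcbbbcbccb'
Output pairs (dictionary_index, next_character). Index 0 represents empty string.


LZ78 encoding steps:
Dictionary: {0: ''}
Step 1: w='' (idx 0), next='b' -> output (0, 'b'), add 'b' as idx 1
Step 2: w='' (idx 0), next='c' -> output (0, 'c'), add 'c' as idx 2
Step 3: w='b' (idx 1), next='b' -> output (1, 'b'), add 'bb' as idx 3
Step 4: w='c' (idx 2), next='b' -> output (2, 'b'), add 'cb' as idx 4
Step 5: w='bb' (idx 3), next='c' -> output (3, 'c'), add 'bbc' as idx 5
Step 6: w='b' (idx 1), next='c' -> output (1, 'c'), add 'bc' as idx 6
Step 7: w='cb' (idx 4), end of input -> output (4, '')


Encoded: [(0, 'b'), (0, 'c'), (1, 'b'), (2, 'b'), (3, 'c'), (1, 'c'), (4, '')]


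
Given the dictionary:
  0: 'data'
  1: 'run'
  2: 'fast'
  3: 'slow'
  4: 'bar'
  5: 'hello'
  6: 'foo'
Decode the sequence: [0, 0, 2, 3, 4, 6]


Look up each index in the dictionary:
  0 -> 'data'
  0 -> 'data'
  2 -> 'fast'
  3 -> 'slow'
  4 -> 'bar'
  6 -> 'foo'

Decoded: "data data fast slow bar foo"


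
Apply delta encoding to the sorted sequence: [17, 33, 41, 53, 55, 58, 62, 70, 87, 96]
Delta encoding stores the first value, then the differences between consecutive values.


First value: 17
Deltas:
  33 - 17 = 16
  41 - 33 = 8
  53 - 41 = 12
  55 - 53 = 2
  58 - 55 = 3
  62 - 58 = 4
  70 - 62 = 8
  87 - 70 = 17
  96 - 87 = 9


Delta encoded: [17, 16, 8, 12, 2, 3, 4, 8, 17, 9]


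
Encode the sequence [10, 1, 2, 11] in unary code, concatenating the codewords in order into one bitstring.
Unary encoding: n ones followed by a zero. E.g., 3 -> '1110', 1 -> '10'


Encode each number as n ones followed by a terminating 0:
  10 -> 11111111110 (11 bits)
  1 -> 10 (2 bits)
  2 -> 110 (3 bits)
  11 -> 111111111110 (12 bits)
Total length = 11 + 2 + 3 + 12 = 28 bits.

Unary([10, 1, 2, 11]) = 1111111111010110111111111110 (28 bits)


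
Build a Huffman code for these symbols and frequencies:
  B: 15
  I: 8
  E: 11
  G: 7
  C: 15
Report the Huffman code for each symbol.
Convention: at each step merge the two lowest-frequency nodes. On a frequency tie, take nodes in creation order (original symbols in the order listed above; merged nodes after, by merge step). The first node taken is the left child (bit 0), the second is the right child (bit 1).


Huffman tree construction:
Step 1: Merge G(7) + I(8) = 15
Step 2: Merge E(11) + B(15) = 26
Step 3: Merge C(15) + (G+I)(15) = 30
Step 4: Merge (E+B)(26) + (C+(G+I))(30) = 56
Read each symbol's code off the tree from the root (left child = 0, right child = 1).

Codes:
  B: 01 (length 2)
  I: 111 (length 3)
  E: 00 (length 2)
  G: 110 (length 3)
  C: 10 (length 2)
Average code length: 127/56 = 2.2679 bits/symbol


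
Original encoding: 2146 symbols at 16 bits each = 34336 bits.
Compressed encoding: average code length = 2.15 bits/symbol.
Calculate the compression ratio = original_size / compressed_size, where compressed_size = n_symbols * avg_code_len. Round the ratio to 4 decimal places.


original_size = n_symbols * orig_bits = 2146 * 16 = 34336 bits
compressed_size = n_symbols * avg_code_len = 2146 * 2.15 = 4613.9 bits
ratio = original_size / compressed_size = 34336 / 4613.9 = 7.4419

Compression ratio = 7.4419


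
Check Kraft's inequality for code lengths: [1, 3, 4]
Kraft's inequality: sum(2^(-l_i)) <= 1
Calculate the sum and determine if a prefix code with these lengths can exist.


Sum = 2^(-1) + 2^(-3) + 2^(-4)
    = 0.5 + 0.125 + 0.0625
    = 11/16 = 0.6875
Since 0.6875 <= 1, Kraft's inequality IS satisfied.
A prefix code with these lengths CAN exist.

Kraft sum = 0.6875. Satisfied.


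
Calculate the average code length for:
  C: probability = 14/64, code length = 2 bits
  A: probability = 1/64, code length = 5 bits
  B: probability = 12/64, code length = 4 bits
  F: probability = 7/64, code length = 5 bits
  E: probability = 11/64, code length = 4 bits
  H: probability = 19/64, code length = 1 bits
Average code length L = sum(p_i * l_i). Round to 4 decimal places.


Weighted contributions p_i * l_i:
  C: (14/64) * 2 = 28/64
  A: (1/64) * 5 = 5/64
  B: (12/64) * 4 = 48/64
  F: (7/64) * 5 = 35/64
  E: (11/64) * 4 = 44/64
  H: (19/64) * 1 = 19/64
Sum = (28 + 5 + 48 + 35 + 44 + 19)/64 = 179/64

L = 179/64 = 2.7969 bits/symbol


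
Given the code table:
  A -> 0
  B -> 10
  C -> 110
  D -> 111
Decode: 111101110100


Decoding:
111 -> D
10 -> B
111 -> D
0 -> A
10 -> B
0 -> A


Result: DBDABA


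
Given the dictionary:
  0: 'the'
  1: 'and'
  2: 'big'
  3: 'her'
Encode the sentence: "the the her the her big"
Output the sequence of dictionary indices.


Look up each word in the dictionary:
  'the' -> 0
  'the' -> 0
  'her' -> 3
  'the' -> 0
  'her' -> 3
  'big' -> 2

Encoded: [0, 0, 3, 0, 3, 2]


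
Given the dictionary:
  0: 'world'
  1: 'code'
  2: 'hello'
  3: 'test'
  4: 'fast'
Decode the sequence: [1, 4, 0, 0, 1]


Look up each index in the dictionary:
  1 -> 'code'
  4 -> 'fast'
  0 -> 'world'
  0 -> 'world'
  1 -> 'code'

Decoded: "code fast world world code"


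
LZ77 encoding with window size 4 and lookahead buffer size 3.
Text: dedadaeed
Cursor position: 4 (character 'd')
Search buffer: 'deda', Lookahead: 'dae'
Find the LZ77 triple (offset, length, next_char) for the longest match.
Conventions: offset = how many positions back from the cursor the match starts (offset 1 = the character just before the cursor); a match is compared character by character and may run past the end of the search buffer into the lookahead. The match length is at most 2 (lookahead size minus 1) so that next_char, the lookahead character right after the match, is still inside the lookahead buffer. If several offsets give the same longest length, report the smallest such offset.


Try each offset into the search buffer:
  offset=1 (pos 3, char 'a'): match length 0
  offset=2 (pos 2, char 'd'): match length 2
  offset=3 (pos 1, char 'e'): match length 0
  offset=4 (pos 0, char 'd'): match length 1
Longest match has length 2 at offset 2.
next_char = character at position 4 + 2 = 6 -> 'e'

Best match: offset=2, length=2 (matching 'da' starting at position 2)
LZ77 triple: (2, 2, 'e')


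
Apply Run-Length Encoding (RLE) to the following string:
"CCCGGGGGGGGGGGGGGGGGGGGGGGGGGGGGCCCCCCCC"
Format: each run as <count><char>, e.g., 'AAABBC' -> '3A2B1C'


Scanning runs left to right:
  i=0: run of 'C' x 3 -> '3C'
  i=3: run of 'G' x 29 -> '29G'
  i=32: run of 'C' x 8 -> '8C'

RLE = 3C29G8C


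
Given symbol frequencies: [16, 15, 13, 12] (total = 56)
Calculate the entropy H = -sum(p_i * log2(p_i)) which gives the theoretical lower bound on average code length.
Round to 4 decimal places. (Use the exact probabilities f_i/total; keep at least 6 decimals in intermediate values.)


Per-symbol terms -p_i * log2(p_i) with p_i = f_i/56:
  p = 16/56 = 0.285714: log2(p) = -1.807355, -p*log2(p) = 0.516387
  p = 15/56 = 0.267857: log2(p) = -1.900464, -p*log2(p) = 0.509053
  p = 13/56 = 0.232143: log2(p) = -2.106915, -p*log2(p) = 0.489105
  p = 12/56 = 0.214286: log2(p) = -2.222392, -p*log2(p) = 0.476227
H = 0.516387 + 0.509053 + 0.489105 + 0.476227 = 1.990772

H = 1.9908 bits/symbol


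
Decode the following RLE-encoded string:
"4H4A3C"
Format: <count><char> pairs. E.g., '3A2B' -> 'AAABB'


Expanding each <count><char> pair:
  4H -> 'HHHH'
  4A -> 'AAAA'
  3C -> 'CCC'

Decoded = HHHHAAAACCC


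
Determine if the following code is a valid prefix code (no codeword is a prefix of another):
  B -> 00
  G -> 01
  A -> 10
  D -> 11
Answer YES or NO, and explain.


Checking each pair (does one codeword prefix another?):
  B='00' vs G='01': no prefix
  B='00' vs A='10': no prefix
  B='00' vs D='11': no prefix
  G='01' vs B='00': no prefix
  G='01' vs A='10': no prefix
  G='01' vs D='11': no prefix
  A='10' vs B='00': no prefix
  A='10' vs G='01': no prefix
  A='10' vs D='11': no prefix
  D='11' vs B='00': no prefix
  D='11' vs G='01': no prefix
  D='11' vs A='10': no prefix
No violation found over all pairs.

YES -- this is a valid prefix code. No codeword is a prefix of any other codeword.


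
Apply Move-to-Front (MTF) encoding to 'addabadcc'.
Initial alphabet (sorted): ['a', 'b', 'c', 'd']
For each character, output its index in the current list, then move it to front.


MTF encoding:
'a': index 0 in ['a', 'b', 'c', 'd'] -> ['a', 'b', 'c', 'd']
'd': index 3 in ['a', 'b', 'c', 'd'] -> ['d', 'a', 'b', 'c']
'd': index 0 in ['d', 'a', 'b', 'c'] -> ['d', 'a', 'b', 'c']
'a': index 1 in ['d', 'a', 'b', 'c'] -> ['a', 'd', 'b', 'c']
'b': index 2 in ['a', 'd', 'b', 'c'] -> ['b', 'a', 'd', 'c']
'a': index 1 in ['b', 'a', 'd', 'c'] -> ['a', 'b', 'd', 'c']
'd': index 2 in ['a', 'b', 'd', 'c'] -> ['d', 'a', 'b', 'c']
'c': index 3 in ['d', 'a', 'b', 'c'] -> ['c', 'd', 'a', 'b']
'c': index 0 in ['c', 'd', 'a', 'b'] -> ['c', 'd', 'a', 'b']


Output: [0, 3, 0, 1, 2, 1, 2, 3, 0]


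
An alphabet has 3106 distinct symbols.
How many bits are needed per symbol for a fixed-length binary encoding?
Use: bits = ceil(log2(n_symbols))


log2(3106) = 11.6008
Bracket: 2^11 = 2048 < 3106 <= 2^12 = 4096
So ceil(log2(3106)) = 12

bits = ceil(log2(3106)) = ceil(11.6008) = 12 bits


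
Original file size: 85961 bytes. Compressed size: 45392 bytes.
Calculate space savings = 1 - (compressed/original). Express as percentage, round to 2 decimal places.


ratio = compressed/original = 45392/85961 = 0.528053
savings = 1 - ratio = 1 - 0.528053 = 0.471947
as a percentage: 0.471947 * 100 = 47.19%

Space savings = 1 - 45392/85961 = 47.19%


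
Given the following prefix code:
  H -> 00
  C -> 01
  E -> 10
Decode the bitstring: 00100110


Decoding step by step:
Bits 00 -> H
Bits 10 -> E
Bits 01 -> C
Bits 10 -> E


Decoded message: HECE


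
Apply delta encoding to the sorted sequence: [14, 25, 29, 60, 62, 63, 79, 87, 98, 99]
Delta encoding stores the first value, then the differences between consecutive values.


First value: 14
Deltas:
  25 - 14 = 11
  29 - 25 = 4
  60 - 29 = 31
  62 - 60 = 2
  63 - 62 = 1
  79 - 63 = 16
  87 - 79 = 8
  98 - 87 = 11
  99 - 98 = 1


Delta encoded: [14, 11, 4, 31, 2, 1, 16, 8, 11, 1]


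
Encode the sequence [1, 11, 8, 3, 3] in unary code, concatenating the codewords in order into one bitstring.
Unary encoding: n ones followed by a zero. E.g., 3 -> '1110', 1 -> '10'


Encode each number as n ones followed by a terminating 0:
  1 -> 10 (2 bits)
  11 -> 111111111110 (12 bits)
  8 -> 111111110 (9 bits)
  3 -> 1110 (4 bits)
  3 -> 1110 (4 bits)
Total length = 2 + 12 + 9 + 4 + 4 = 31 bits.

Unary([1, 11, 8, 3, 3]) = 1011111111111011111111011101110 (31 bits)


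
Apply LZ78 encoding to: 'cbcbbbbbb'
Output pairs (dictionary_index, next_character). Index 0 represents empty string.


LZ78 encoding steps:
Dictionary: {0: ''}
Step 1: w='' (idx 0), next='c' -> output (0, 'c'), add 'c' as idx 1
Step 2: w='' (idx 0), next='b' -> output (0, 'b'), add 'b' as idx 2
Step 3: w='c' (idx 1), next='b' -> output (1, 'b'), add 'cb' as idx 3
Step 4: w='b' (idx 2), next='b' -> output (2, 'b'), add 'bb' as idx 4
Step 5: w='bb' (idx 4), next='b' -> output (4, 'b'), add 'bbb' as idx 5


Encoded: [(0, 'c'), (0, 'b'), (1, 'b'), (2, 'b'), (4, 'b')]


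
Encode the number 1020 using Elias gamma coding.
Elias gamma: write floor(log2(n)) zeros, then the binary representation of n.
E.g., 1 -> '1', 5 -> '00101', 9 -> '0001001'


num_bits = floor(log2(1020)) + 1 = 10
leading_zeros = num_bits - 1 = 9
binary(1020) = 1111111100

Elias gamma(1020) = '000000000' + '1111111100' = 0000000001111111100 (19 bits)


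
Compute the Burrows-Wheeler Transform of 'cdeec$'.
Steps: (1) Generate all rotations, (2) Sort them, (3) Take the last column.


Rotations (sorted):
  0: $cdeec -> last char: c
  1: c$cdee -> last char: e
  2: cdeec$ -> last char: $
  3: deec$c -> last char: c
  4: ec$cde -> last char: e
  5: eec$cd -> last char: d


BWT = ce$ced


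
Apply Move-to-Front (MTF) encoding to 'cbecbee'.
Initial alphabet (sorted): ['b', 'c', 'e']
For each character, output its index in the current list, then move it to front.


MTF encoding:
'c': index 1 in ['b', 'c', 'e'] -> ['c', 'b', 'e']
'b': index 1 in ['c', 'b', 'e'] -> ['b', 'c', 'e']
'e': index 2 in ['b', 'c', 'e'] -> ['e', 'b', 'c']
'c': index 2 in ['e', 'b', 'c'] -> ['c', 'e', 'b']
'b': index 2 in ['c', 'e', 'b'] -> ['b', 'c', 'e']
'e': index 2 in ['b', 'c', 'e'] -> ['e', 'b', 'c']
'e': index 0 in ['e', 'b', 'c'] -> ['e', 'b', 'c']


Output: [1, 1, 2, 2, 2, 2, 0]


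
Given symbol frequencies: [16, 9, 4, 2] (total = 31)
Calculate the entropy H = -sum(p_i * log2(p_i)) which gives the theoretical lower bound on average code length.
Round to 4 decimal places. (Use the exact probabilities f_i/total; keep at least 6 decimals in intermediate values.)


Per-symbol terms -p_i * log2(p_i) with p_i = f_i/31:
  p = 16/31 = 0.516129: log2(p) = -0.954196, -p*log2(p) = 0.492488
  p = 9/31 = 0.290323: log2(p) = -1.784271, -p*log2(p) = 0.518014
  p = 4/31 = 0.129032: log2(p) = -2.954196, -p*log2(p) = 0.381187
  p = 2/31 = 0.064516: log2(p) = -3.954196, -p*log2(p) = 0.255109
H = 0.492488 + 0.518014 + 0.381187 + 0.255109 = 1.646798

H = 1.6468 bits/symbol


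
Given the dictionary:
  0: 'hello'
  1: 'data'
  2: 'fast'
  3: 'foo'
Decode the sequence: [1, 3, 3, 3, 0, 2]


Look up each index in the dictionary:
  1 -> 'data'
  3 -> 'foo'
  3 -> 'foo'
  3 -> 'foo'
  0 -> 'hello'
  2 -> 'fast'

Decoded: "data foo foo foo hello fast"


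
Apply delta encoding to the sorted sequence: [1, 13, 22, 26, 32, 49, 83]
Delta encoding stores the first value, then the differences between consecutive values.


First value: 1
Deltas:
  13 - 1 = 12
  22 - 13 = 9
  26 - 22 = 4
  32 - 26 = 6
  49 - 32 = 17
  83 - 49 = 34


Delta encoded: [1, 12, 9, 4, 6, 17, 34]


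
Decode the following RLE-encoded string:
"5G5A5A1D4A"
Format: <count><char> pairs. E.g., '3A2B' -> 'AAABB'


Expanding each <count><char> pair:
  5G -> 'GGGGG'
  5A -> 'AAAAA'
  5A -> 'AAAAA'
  1D -> 'D'
  4A -> 'AAAA'

Decoded = GGGGGAAAAAAAAAADAAAA


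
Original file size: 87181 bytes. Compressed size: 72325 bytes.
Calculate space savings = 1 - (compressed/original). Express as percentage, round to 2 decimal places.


ratio = compressed/original = 72325/87181 = 0.829596
savings = 1 - ratio = 1 - 0.829596 = 0.170404
as a percentage: 0.170404 * 100 = 17.04%

Space savings = 1 - 72325/87181 = 17.04%


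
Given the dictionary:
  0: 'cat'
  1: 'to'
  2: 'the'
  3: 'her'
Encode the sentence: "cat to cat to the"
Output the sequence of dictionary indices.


Look up each word in the dictionary:
  'cat' -> 0
  'to' -> 1
  'cat' -> 0
  'to' -> 1
  'the' -> 2

Encoded: [0, 1, 0, 1, 2]


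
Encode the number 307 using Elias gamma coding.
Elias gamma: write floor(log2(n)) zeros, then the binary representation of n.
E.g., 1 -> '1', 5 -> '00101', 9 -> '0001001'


num_bits = floor(log2(307)) + 1 = 9
leading_zeros = num_bits - 1 = 8
binary(307) = 100110011

Elias gamma(307) = '00000000' + '100110011' = 00000000100110011 (17 bits)


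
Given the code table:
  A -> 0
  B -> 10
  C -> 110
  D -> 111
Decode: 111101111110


Decoding:
111 -> D
10 -> B
111 -> D
111 -> D
0 -> A


Result: DBDDA


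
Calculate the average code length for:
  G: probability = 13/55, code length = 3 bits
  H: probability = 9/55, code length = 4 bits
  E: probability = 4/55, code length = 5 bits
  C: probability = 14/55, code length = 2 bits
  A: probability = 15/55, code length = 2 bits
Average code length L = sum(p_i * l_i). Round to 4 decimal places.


Weighted contributions p_i * l_i:
  G: (13/55) * 3 = 39/55
  H: (9/55) * 4 = 36/55
  E: (4/55) * 5 = 20/55
  C: (14/55) * 2 = 28/55
  A: (15/55) * 2 = 30/55
Sum = (39 + 36 + 20 + 28 + 30)/55 = 153/55

L = 153/55 = 2.7818 bits/symbol


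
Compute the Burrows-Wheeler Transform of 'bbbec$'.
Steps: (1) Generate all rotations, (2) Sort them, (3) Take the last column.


Rotations (sorted):
  0: $bbbec -> last char: c
  1: bbbec$ -> last char: $
  2: bbec$b -> last char: b
  3: bec$bb -> last char: b
  4: c$bbbe -> last char: e
  5: ec$bbb -> last char: b


BWT = c$bbeb


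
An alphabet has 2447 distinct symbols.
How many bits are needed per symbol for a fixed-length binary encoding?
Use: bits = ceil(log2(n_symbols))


log2(2447) = 11.2568
Bracket: 2^11 = 2048 < 2447 <= 2^12 = 4096
So ceil(log2(2447)) = 12

bits = ceil(log2(2447)) = ceil(11.2568) = 12 bits


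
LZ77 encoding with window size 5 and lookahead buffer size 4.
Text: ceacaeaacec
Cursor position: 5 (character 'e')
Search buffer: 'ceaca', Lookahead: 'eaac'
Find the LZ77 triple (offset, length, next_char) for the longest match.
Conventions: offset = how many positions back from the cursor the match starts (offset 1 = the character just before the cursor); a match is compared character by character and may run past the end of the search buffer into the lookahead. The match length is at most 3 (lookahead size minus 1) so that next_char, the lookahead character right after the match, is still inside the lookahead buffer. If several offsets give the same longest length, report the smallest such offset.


Try each offset into the search buffer:
  offset=1 (pos 4, char 'a'): match length 0
  offset=2 (pos 3, char 'c'): match length 0
  offset=3 (pos 2, char 'a'): match length 0
  offset=4 (pos 1, char 'e'): match length 2
  offset=5 (pos 0, char 'c'): match length 0
Longest match has length 2 at offset 4.
next_char = character at position 5 + 2 = 7 -> 'a'

Best match: offset=4, length=2 (matching 'ea' starting at position 1)
LZ77 triple: (4, 2, 'a')


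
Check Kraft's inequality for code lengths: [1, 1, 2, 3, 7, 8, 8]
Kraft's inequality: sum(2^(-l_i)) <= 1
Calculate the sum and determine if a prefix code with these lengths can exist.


Sum = 2^(-1) + 2^(-1) + 2^(-2) + 2^(-3) + 2^(-7) + 2^(-8) + 2^(-8)
    = 0.5 + 0.5 + 0.25 + 0.125 + 0.0078125 + 0.00390625 + 0.00390625
    = 356/256 = 1.390625
Since 1.390625 > 1, Kraft's inequality is NOT satisfied.
A prefix code with these lengths CANNOT exist.

Kraft sum = 1.390625. Not satisfied.


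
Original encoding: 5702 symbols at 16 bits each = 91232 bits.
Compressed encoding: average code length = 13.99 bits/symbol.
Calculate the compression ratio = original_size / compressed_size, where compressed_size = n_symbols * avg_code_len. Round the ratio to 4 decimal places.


original_size = n_symbols * orig_bits = 5702 * 16 = 91232 bits
compressed_size = n_symbols * avg_code_len = 5702 * 13.99 = 79770.98 bits
ratio = original_size / compressed_size = 91232 / 79770.98 = 1.1437

Compression ratio = 1.1437


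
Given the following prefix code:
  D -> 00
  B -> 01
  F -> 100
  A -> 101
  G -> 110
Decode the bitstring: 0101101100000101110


Decoding step by step:
Bits 01 -> B
Bits 01 -> B
Bits 101 -> A
Bits 100 -> F
Bits 00 -> D
Bits 01 -> B
Bits 01 -> B
Bits 110 -> G


Decoded message: BBAFDBBG


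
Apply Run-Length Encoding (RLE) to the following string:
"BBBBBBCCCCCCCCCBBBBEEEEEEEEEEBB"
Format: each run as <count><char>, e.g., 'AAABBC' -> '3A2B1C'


Scanning runs left to right:
  i=0: run of 'B' x 6 -> '6B'
  i=6: run of 'C' x 9 -> '9C'
  i=15: run of 'B' x 4 -> '4B'
  i=19: run of 'E' x 10 -> '10E'
  i=29: run of 'B' x 2 -> '2B'

RLE = 6B9C4B10E2B


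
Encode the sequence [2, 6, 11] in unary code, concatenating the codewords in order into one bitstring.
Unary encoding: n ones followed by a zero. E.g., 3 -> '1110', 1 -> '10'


Encode each number as n ones followed by a terminating 0:
  2 -> 110 (3 bits)
  6 -> 1111110 (7 bits)
  11 -> 111111111110 (12 bits)
Total length = 3 + 7 + 12 = 22 bits.

Unary([2, 6, 11]) = 1101111110111111111110 (22 bits)


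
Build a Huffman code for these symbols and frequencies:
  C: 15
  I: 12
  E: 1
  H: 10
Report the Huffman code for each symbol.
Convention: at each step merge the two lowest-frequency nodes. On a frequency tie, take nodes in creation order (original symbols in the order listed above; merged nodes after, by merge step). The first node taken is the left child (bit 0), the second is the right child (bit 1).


Huffman tree construction:
Step 1: Merge E(1) + H(10) = 11
Step 2: Merge (E+H)(11) + I(12) = 23
Step 3: Merge C(15) + ((E+H)+I)(23) = 38
Read each symbol's code off the tree from the root (left child = 0, right child = 1).

Codes:
  C: 0 (length 1)
  I: 11 (length 2)
  E: 100 (length 3)
  H: 101 (length 3)
Average code length: 72/38 = 1.8947 bits/symbol


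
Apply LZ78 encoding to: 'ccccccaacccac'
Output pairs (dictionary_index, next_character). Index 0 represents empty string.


LZ78 encoding steps:
Dictionary: {0: ''}
Step 1: w='' (idx 0), next='c' -> output (0, 'c'), add 'c' as idx 1
Step 2: w='c' (idx 1), next='c' -> output (1, 'c'), add 'cc' as idx 2
Step 3: w='cc' (idx 2), next='c' -> output (2, 'c'), add 'ccc' as idx 3
Step 4: w='' (idx 0), next='a' -> output (0, 'a'), add 'a' as idx 4
Step 5: w='a' (idx 4), next='c' -> output (4, 'c'), add 'ac' as idx 5
Step 6: w='cc' (idx 2), next='a' -> output (2, 'a'), add 'cca' as idx 6
Step 7: w='c' (idx 1), end of input -> output (1, '')


Encoded: [(0, 'c'), (1, 'c'), (2, 'c'), (0, 'a'), (4, 'c'), (2, 'a'), (1, '')]


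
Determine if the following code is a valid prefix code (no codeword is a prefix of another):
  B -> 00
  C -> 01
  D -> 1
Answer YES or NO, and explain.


Checking each pair (does one codeword prefix another?):
  B='00' vs C='01': no prefix
  B='00' vs D='1': no prefix
  C='01' vs B='00': no prefix
  C='01' vs D='1': no prefix
  D='1' vs B='00': no prefix
  D='1' vs C='01': no prefix
No violation found over all pairs.

YES -- this is a valid prefix code. No codeword is a prefix of any other codeword.


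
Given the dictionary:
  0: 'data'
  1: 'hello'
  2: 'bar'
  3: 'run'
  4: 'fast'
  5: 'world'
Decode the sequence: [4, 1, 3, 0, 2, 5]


Look up each index in the dictionary:
  4 -> 'fast'
  1 -> 'hello'
  3 -> 'run'
  0 -> 'data'
  2 -> 'bar'
  5 -> 'world'

Decoded: "fast hello run data bar world"


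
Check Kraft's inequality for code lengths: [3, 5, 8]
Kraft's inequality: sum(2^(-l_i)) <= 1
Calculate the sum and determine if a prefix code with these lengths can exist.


Sum = 2^(-3) + 2^(-5) + 2^(-8)
    = 0.125 + 0.03125 + 0.00390625
    = 41/256 = 0.16015625
Since 0.16015625 <= 1, Kraft's inequality IS satisfied.
A prefix code with these lengths CAN exist.

Kraft sum = 0.16015625. Satisfied.
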